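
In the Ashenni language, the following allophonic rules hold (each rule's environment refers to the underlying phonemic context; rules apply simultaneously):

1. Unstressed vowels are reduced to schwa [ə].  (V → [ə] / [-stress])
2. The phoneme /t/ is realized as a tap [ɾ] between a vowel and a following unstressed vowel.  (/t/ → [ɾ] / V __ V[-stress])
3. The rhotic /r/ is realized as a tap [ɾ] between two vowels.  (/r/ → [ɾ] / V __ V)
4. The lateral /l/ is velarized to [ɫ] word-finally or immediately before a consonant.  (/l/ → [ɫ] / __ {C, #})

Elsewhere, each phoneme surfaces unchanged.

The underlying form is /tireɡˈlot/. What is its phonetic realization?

[təɾəɡˈlot]

/t/ (word-initial) is in the target of rule 2 but the environment (between a vowel and a following unstressed vowel) is not met → [t].
/i/ (between /t/ and /r/): in an unstressed syllable, so rule 1 applies → [ə].
/r/ (between /i/ and /e/): between two vowels, so rule 3 applies → [ɾ].
/e/ (between /r/ and /ɡ/) occurs in an unstressed syllable → [ə] by rule 1.
/l/ (between /ɡ/ and /o/): rule 4 targets it, but not word-finally or immediately before a consonant → unchanged [l].
/o/ (between /l/ and /t/) fails the environment for rule 1, so it stays [o].
/t/ — word-final; rule 2 does not apply here → [t].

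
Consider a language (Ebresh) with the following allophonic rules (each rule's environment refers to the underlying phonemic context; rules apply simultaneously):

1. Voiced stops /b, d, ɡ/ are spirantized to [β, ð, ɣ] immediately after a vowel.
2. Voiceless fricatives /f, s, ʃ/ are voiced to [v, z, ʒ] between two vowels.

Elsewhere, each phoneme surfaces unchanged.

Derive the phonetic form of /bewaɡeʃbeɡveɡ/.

[bewaɣeʃbeɣveɣ]

/b/ (word-initial) fails the environment for rule 1, so it stays [b].
/e/ (between /b/ and /w/) is unaffected → [e].
/w/ (between /e/ and /a/) is unaffected → [w].
/a/ stays [a].
/ɡ/ (between /a/ and /e/): immediately after a vowel, so rule 1 applies → [ɣ].
/e/ (between /ɡ/ and /ʃ/) is unaffected → [e].
/ʃ/ (between /e/ and /b/): rule 2 targets it, but not between two vowels → unchanged [ʃ].
/b/ (between /ʃ/ and /e/) fails the environment for rule 1, so it stays [b].
/e/ (between /b/ and /ɡ/): no rule targets it → [e].
/ɡ/ — between /e/ and /v/, immediately after a vowel — surfaces as [ɣ] (rule 1).
/v/ — not in any rule's target class → [v].
/e/ — not in any rule's target class → [e].
/ɡ/ (word-final) occurs immediately after a vowel → [ɣ] by rule 1.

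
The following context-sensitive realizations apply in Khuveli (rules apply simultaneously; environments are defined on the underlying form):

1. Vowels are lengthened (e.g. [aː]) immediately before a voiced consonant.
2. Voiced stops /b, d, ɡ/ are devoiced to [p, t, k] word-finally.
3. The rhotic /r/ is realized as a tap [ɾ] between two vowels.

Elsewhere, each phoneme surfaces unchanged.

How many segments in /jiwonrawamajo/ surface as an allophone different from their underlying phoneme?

Segments that undergo a rule: /i/ → [iː] (rule 1); /o/ → [oː] (rule 1); /a/ → [aː] (rule 1); /a/ → [aː] (rule 1); /a/ → [aː] (rule 1).
All other segments surface unchanged.

5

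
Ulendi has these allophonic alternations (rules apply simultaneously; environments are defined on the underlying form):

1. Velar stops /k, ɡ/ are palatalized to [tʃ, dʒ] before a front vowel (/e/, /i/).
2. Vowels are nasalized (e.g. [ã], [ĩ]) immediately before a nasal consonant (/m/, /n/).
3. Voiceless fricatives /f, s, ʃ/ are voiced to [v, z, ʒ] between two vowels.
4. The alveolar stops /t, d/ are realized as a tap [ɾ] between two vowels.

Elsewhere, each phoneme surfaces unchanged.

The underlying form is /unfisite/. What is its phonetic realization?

[ũnfiziɾe]

Rule 2 applies to /u/ (word-initial: before a nasal consonant) → [ũ].
/n/ (between /u/ and /f/) is unaffected → [n].
/f/ (between /n/ and /i/): rule 3 targets it, but not between two vowels → unchanged [f].
/i/ (between /f/ and /s/) is in the target of rule 2 but the environment (before a nasal consonant) is not met → [i].
/s/ meets the environment for rule 3 (between two vowels) → [z].
/i/ (between /s/ and /t/) fails the environment for rule 2, so it stays [i].
/t/ — between /i/ and /e/, between two vowels — surfaces as [ɾ] (rule 4).
/e/ — word-final; rule 2 does not apply here → [e].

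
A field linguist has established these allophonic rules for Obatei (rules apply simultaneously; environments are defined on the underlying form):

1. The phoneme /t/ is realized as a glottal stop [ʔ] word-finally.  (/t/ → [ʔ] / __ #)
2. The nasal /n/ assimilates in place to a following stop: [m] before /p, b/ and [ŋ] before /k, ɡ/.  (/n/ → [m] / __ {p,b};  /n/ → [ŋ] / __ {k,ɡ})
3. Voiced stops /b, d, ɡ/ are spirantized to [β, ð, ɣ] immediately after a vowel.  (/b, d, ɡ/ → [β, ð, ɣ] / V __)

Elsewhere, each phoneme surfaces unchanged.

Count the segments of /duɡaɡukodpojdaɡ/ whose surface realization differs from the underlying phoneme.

4

Segments that undergo a rule: /ɡ/ → [ɣ] (rule 3); /ɡ/ → [ɣ] (rule 3); /d/ → [ð] (rule 3); /ɡ/ → [ɣ] (rule 3).
All other segments surface unchanged.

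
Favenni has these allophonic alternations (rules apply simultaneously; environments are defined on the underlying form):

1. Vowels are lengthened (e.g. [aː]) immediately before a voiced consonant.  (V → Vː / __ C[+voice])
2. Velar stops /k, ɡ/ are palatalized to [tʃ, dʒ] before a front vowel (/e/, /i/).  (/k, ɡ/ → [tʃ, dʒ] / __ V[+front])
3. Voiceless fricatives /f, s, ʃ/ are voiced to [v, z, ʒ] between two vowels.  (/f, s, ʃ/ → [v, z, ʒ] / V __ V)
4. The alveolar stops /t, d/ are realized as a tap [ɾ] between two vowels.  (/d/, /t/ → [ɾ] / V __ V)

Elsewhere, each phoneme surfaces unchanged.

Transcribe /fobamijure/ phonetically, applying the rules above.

[foːbaːmiːjuːre]

/f/ (word-initial): rule 3 targets it, but not between two vowels → unchanged [f].
/o/ (between /f/ and /b/) occurs before a voiced consonant → [oː] by rule 1.
/b/ (between /o/ and /a/): no rule targets it → [b].
/a/ (between /b/ and /m/): before a voiced consonant, so rule 1 applies → [aː].
/m/ — not in any rule's target class → [m].
Rule 1 applies to /i/ (between /m/ and /j/: before a voiced consonant) → [iː].
/j/ (between /i/ and /u/): no rule targets it → [j].
Rule 1 applies to /u/ (between /j/ and /r/: before a voiced consonant) → [uː].
/r/ — not in any rule's target class → [r].
/e/ (word-final): rule 1 targets it, but not before a voiced consonant → unchanged [e].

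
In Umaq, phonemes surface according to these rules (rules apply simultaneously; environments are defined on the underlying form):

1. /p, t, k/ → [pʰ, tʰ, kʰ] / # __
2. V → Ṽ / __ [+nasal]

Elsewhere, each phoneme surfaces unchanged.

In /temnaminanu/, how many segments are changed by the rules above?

Segments that undergo a rule: /t/ → [tʰ] (rule 1); /e/ → [ẽ] (rule 2); /a/ → [ã] (rule 2); /i/ → [ĩ] (rule 2); /a/ → [ã] (rule 2).
All other segments surface unchanged.

5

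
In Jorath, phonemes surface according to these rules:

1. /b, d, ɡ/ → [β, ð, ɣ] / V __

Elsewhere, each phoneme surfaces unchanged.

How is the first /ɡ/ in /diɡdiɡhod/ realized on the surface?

/ɡ/ meets the environment for rule 1 (immediately after a vowel) → [ɣ].

[ɣ]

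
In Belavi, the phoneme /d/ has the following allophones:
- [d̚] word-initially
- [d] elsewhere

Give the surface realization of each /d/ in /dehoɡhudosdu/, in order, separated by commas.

Occurrence 1 (position 1): word-initially → [d̚].
Occurrence 2 (position 8): no conditioning environment matches → elsewhere allophone [d].
Occurrence 3 (position 11): no conditioning environment matches → elsewhere allophone [d].

[d̚], [d], [d]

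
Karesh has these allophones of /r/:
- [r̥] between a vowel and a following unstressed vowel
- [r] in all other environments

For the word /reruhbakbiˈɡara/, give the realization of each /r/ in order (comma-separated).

[r], [r̥], [r̥]

Occurrence 1 (position 1): no conditioning environment matches → elsewhere allophone [r].
Occurrence 2 (position 3): between a vowel and a following unstressed vowel → [r̥].
Occurrence 3 (position 13): between a vowel and a following unstressed vowel → [r̥].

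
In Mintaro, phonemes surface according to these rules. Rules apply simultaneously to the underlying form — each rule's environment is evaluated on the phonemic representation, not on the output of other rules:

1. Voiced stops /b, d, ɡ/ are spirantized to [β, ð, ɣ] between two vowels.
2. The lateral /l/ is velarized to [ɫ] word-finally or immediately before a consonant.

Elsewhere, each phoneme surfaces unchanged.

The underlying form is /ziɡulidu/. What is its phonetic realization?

/ɡ/ (between /i/ and /u/) occurs between two vowels → [ɣ] by rule 1.
/l/ (between /u/ and /i/): rule 2 targets it, but not word-finally or immediately before a consonant → unchanged [l].
Rule 1 applies to /d/ (between /i/ and /u/: between two vowels) → [ð].

[ziɣuliðu]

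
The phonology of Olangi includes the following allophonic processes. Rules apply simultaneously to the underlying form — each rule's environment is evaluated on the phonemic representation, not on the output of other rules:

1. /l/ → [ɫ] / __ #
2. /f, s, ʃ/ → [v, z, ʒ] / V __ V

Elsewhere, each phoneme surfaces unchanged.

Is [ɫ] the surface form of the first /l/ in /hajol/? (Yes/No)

/l/ — word-final, word-finally — surfaces as [ɫ] (rule 1).
The actual realization is [ɫ], which matches [ɫ].

Yes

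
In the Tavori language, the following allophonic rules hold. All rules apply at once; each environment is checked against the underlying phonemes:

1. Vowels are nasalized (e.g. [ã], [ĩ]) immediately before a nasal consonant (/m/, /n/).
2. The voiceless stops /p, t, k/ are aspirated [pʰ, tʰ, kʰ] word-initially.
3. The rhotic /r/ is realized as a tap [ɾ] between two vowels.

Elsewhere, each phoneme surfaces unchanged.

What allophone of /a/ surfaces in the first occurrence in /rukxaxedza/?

/a/ — between /x/ and /x/; rule 1 does not apply here → [a].

[a]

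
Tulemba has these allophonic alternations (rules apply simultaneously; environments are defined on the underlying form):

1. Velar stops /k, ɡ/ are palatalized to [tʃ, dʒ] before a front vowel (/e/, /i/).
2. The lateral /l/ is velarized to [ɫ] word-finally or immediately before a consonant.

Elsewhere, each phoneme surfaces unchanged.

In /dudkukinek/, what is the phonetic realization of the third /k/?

[k]

/k/ (word-final) is in the target of rule 1 but the environment (before a front vowel) is not met → [k].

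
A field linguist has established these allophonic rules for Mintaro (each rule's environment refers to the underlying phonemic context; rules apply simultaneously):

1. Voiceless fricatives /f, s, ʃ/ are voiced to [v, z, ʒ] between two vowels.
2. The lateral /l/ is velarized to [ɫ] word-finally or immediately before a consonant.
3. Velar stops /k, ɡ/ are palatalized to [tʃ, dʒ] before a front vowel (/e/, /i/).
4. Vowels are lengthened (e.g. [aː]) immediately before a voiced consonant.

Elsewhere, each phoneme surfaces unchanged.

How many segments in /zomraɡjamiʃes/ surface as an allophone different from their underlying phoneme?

4

Segments that undergo a rule: /o/ → [oː] (rule 4); /a/ → [aː] (rule 4); /a/ → [aː] (rule 4); /ʃ/ → [ʒ] (rule 1).
All other segments surface unchanged.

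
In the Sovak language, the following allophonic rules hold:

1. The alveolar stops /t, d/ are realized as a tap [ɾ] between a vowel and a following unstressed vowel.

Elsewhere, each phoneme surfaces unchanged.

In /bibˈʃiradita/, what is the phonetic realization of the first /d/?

[ɾ]

Rule 1 applies to /d/ (between /a/ and /i/: between a vowel and a following unstressed vowel) → [ɾ].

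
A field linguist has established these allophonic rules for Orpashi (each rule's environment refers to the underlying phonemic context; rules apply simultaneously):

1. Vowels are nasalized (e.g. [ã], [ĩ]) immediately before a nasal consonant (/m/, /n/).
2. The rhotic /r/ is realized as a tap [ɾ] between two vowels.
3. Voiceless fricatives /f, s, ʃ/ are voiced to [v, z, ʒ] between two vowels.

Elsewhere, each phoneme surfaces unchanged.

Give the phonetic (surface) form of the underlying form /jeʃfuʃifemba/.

/j/ stays [j].
/e/ (between /j/ and /ʃ/) fails the environment for rule 1, so it stays [e].
/ʃ/ (between /e/ and /f/): rule 3 targets it, but not between two vowels → unchanged [ʃ].
/f/ (between /ʃ/ and /u/): rule 3 targets it, but not between two vowels → unchanged [f].
/u/ (between /f/ and /ʃ/): rule 1 targets it, but not before a nasal consonant → unchanged [u].
Rule 3 applies to /ʃ/ (between /u/ and /i/: between two vowels) → [ʒ].
/i/ — between /ʃ/ and /f/; rule 1 does not apply here → [i].
Rule 3 applies to /f/ (between /i/ and /e/: between two vowels) → [v].
/e/ (between /f/ and /m/): before a nasal consonant, so rule 1 applies → [ẽ].
/m/ stays [m].
/b/ stays [b].
/a/ — word-final; rule 1 does not apply here → [a].

[jeʃfuʒivẽmba]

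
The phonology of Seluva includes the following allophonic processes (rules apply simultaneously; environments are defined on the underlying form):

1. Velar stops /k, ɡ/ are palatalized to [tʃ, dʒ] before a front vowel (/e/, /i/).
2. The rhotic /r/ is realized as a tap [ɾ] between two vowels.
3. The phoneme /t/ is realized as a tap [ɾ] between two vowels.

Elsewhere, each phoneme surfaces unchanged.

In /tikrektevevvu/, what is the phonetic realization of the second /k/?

/k/ (between /e/ and /t/) fails the environment for rule 1, so it stays [k].

[k]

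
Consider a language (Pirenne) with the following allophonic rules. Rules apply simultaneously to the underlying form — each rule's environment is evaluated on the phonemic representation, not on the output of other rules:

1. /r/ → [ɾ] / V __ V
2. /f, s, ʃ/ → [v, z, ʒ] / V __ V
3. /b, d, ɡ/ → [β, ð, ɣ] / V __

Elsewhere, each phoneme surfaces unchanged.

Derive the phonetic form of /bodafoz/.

[boðavoz]

/b/ — word-initial; rule 3 does not apply here → [b].
/d/ meets the environment for rule 3 (immediately after a vowel) → [ð].
Rule 2 applies to /f/ (between /a/ and /o/: between two vowels) → [v].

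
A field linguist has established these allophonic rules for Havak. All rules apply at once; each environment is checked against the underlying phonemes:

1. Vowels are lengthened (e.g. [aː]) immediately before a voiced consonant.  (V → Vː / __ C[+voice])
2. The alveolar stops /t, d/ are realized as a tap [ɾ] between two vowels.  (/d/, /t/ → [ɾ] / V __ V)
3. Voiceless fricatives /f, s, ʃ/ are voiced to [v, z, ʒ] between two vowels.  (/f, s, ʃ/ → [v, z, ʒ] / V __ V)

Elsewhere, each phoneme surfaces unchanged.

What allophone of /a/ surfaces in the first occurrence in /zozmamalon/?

[aː]

/a/ (between /m/ and /m/) occurs before a voiced consonant → [aː] by rule 1.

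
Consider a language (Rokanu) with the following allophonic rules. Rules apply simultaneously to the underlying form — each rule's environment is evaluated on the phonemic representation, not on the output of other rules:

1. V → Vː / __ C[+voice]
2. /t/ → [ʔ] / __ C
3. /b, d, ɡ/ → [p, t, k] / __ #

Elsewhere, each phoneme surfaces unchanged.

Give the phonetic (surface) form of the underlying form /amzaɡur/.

/a/ — word-initial, before a voiced consonant — surfaces as [aː] (rule 1).
/m/ — not in any rule's target class → [m].
/z/ — not in any rule's target class → [z].
/a/ (between /z/ and /ɡ/): before a voiced consonant, so rule 1 applies → [aː].
/ɡ/ (between /a/ and /u/): rule 3 targets it, but not word-finally → unchanged [ɡ].
/u/ — between /ɡ/ and /r/, before a voiced consonant — surfaces as [uː] (rule 1).
/r/ (word-final) is unaffected → [r].

[aːmzaːɡuːr]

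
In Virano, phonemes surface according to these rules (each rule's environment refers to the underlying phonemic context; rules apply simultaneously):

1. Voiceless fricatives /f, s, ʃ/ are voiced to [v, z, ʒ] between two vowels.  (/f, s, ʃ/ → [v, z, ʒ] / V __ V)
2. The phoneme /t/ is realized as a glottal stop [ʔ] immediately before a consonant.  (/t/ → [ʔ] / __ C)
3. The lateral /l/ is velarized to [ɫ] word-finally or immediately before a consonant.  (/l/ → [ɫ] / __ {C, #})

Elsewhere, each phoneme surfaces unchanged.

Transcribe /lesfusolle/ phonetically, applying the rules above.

/l/ — word-initial; rule 3 does not apply here → [l].
/e/ (between /l/ and /s/): no rule targets it → [e].
/s/ (between /e/ and /f/) is in the target of rule 1 but the environment (between two vowels) is not met → [s].
/f/ (between /s/ and /u/) fails the environment for rule 1, so it stays [f].
/u/ — not in any rule's target class → [u].
/s/ (between /u/ and /o/): between two vowels, so rule 1 applies → [z].
/o/ (between /s/ and /l/): no rule targets it → [o].
/l/ (between /o/ and /l/): word-finally or immediately before a consonant, so rule 3 applies → [ɫ].
/l/ (between /l/ and /e/) is in the target of rule 3 but the environment (word-finally or immediately before a consonant) is not met → [l].
/e/ (word-final): no rule targets it → [e].

[lesfuzoɫle]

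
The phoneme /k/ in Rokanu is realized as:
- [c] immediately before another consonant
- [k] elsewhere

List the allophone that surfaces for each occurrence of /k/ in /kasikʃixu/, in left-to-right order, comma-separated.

Occurrence 1 (position 1): no conditioning environment matches → elsewhere allophone [k].
Occurrence 2 (position 5): immediately before another consonant → [c].

[k], [c]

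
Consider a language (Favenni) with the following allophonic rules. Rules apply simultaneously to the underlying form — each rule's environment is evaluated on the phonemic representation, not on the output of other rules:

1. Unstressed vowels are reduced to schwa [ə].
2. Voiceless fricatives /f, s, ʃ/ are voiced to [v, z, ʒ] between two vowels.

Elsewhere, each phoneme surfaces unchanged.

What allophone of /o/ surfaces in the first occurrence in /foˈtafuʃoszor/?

[ə]

/o/ meets the environment for rule 1 (in an unstressed syllable) → [ə].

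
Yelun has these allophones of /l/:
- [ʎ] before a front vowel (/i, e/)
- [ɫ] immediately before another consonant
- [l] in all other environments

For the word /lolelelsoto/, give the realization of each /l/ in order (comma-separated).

[l], [ʎ], [ʎ], [ɫ]

Occurrence 1 (position 1): no conditioning environment matches → elsewhere allophone [l].
Occurrence 2 (position 3): before a front vowel (/i, e/) → [ʎ].
Occurrence 3 (position 5): before a front vowel (/i, e/) → [ʎ].
Occurrence 4 (position 7): immediately before another consonant → [ɫ].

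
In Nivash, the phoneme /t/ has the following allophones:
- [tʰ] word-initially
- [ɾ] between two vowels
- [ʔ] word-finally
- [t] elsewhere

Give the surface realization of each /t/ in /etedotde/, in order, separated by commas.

[ɾ], [t]

Occurrence 1 (position 2): between two vowels → [ɾ].
Occurrence 2 (position 6): no conditioning environment matches → elsewhere allophone [t].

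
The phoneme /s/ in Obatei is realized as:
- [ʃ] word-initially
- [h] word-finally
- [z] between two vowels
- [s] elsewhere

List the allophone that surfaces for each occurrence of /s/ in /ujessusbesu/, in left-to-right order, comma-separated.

[s], [s], [s], [z]

Occurrence 1 (position 4): no conditioning environment matches → elsewhere allophone [s].
Occurrence 2 (position 5): no conditioning environment matches → elsewhere allophone [s].
Occurrence 3 (position 7): no conditioning environment matches → elsewhere allophone [s].
Occurrence 4 (position 10): between two vowels → [z].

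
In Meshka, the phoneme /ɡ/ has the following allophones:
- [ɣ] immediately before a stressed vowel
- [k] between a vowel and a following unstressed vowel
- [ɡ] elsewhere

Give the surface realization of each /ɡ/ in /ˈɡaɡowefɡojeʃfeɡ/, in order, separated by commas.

[ɣ], [k], [ɡ], [ɡ]

Occurrence 1 (position 1): immediately before a stressed vowel → [ɣ].
Occurrence 2 (position 3): between a vowel and a following unstressed vowel → [k].
Occurrence 3 (position 8): no conditioning environment matches → elsewhere allophone [ɡ].
Occurrence 4 (position 15): no conditioning environment matches → elsewhere allophone [ɡ].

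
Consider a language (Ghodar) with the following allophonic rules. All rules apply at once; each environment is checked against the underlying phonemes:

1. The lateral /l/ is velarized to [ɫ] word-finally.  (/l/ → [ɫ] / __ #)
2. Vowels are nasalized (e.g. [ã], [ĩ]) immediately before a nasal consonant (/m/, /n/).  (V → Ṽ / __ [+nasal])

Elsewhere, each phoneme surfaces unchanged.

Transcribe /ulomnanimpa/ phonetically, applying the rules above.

[ulõmnãnĩmpa]

/u/ (word-initial) is in the target of rule 2 but the environment (before a nasal consonant) is not met → [u].
/l/ (between /u/ and /o/) fails the environment for rule 1, so it stays [l].
/o/ (between /l/ and /m/): before a nasal consonant, so rule 2 applies → [õ].
/m/ — not in any rule's target class → [m].
/n/ — not in any rule's target class → [n].
/a/ (between /n/ and /n/): before a nasal consonant, so rule 2 applies → [ã].
/n/ stays [n].
/i/ (between /n/ and /m/): before a nasal consonant, so rule 2 applies → [ĩ].
/m/ stays [m].
/p/ — not in any rule's target class → [p].
/a/ — word-final; rule 2 does not apply here → [a].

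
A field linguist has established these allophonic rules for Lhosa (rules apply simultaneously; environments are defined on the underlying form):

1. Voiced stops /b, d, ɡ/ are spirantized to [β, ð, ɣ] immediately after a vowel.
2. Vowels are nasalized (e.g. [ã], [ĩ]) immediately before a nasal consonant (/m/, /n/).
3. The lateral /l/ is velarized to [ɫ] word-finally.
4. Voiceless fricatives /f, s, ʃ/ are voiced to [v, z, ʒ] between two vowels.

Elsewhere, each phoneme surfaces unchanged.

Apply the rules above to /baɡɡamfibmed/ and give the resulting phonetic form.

/b/ (word-initial): rule 1 targets it, but not immediately after a vowel → unchanged [b].
/a/ (between /b/ and /ɡ/) fails the environment for rule 2, so it stays [a].
/ɡ/ (between /a/ and /ɡ/): immediately after a vowel, so rule 1 applies → [ɣ].
/ɡ/ (between /ɡ/ and /a/) is in the target of rule 1 but the environment (immediately after a vowel) is not met → [ɡ].
/a/ (between /ɡ/ and /m/): before a nasal consonant, so rule 2 applies → [ã].
/m/ stays [m].
/f/ (between /m/ and /i/) fails the environment for rule 4, so it stays [f].
/i/ — between /f/ and /b/; rule 2 does not apply here → [i].
Rule 1 applies to /b/ (between /i/ and /m/: immediately after a vowel) → [β].
/m/ (between /b/ and /e/) is unaffected → [m].
/e/ — between /m/ and /d/; rule 2 does not apply here → [e].
/d/ (word-final) occurs immediately after a vowel → [ð] by rule 1.

[baɣɡãmfiβmeð]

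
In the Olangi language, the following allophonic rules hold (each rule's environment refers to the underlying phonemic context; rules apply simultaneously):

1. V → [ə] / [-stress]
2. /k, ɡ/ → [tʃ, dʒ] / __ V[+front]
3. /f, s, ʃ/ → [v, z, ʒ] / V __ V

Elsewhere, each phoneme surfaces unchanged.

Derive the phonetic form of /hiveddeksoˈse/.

/h/ (word-initial) is unaffected → [h].
/i/ — between /h/ and /v/, in an unstressed syllable — surfaces as [ə] (rule 1).
/v/ (between /i/ and /e/): no rule targets it → [v].
/e/ (between /v/ and /d/): in an unstressed syllable, so rule 1 applies → [ə].
/d/ stays [d].
/d/ (between /d/ and /e/): no rule targets it → [d].
/e/ — between /d/ and /k/, in an unstressed syllable — surfaces as [ə] (rule 1).
/k/ (between /e/ and /s/): rule 2 targets it, but not before a front vowel → unchanged [k].
/s/ — between /k/ and /o/; rule 3 does not apply here → [s].
/o/ (between /s/ and /s/): in an unstressed syllable, so rule 1 applies → [ə].
/s/ meets the environment for rule 3 (between two vowels) → [z].
/e/ (word-final) fails the environment for rule 1, so it stays [e].

[həvəddəksəˈze]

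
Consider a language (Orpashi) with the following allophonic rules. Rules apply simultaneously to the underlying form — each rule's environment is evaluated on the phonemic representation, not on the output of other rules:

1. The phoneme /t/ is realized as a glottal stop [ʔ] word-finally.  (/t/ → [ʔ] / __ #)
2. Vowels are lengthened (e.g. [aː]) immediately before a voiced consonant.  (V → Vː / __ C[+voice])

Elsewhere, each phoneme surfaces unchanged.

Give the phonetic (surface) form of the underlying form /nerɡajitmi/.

[neːrɡaːjitmi]

/n/ (word-initial): no rule targets it → [n].
/e/ (between /n/ and /r/) occurs before a voiced consonant → [eː] by rule 2.
/r/ (between /e/ and /ɡ/): no rule targets it → [r].
/ɡ/ — not in any rule's target class → [ɡ].
/a/ (between /ɡ/ and /j/) occurs before a voiced consonant → [aː] by rule 2.
/j/ — not in any rule's target class → [j].
/i/ (between /j/ and /t/): rule 2 targets it, but not before a voiced consonant → unchanged [i].
/t/ (between /i/ and /m/) is in the target of rule 1 but the environment (word-finally) is not met → [t].
/m/ stays [m].
/i/ (word-final) fails the environment for rule 2, so it stays [i].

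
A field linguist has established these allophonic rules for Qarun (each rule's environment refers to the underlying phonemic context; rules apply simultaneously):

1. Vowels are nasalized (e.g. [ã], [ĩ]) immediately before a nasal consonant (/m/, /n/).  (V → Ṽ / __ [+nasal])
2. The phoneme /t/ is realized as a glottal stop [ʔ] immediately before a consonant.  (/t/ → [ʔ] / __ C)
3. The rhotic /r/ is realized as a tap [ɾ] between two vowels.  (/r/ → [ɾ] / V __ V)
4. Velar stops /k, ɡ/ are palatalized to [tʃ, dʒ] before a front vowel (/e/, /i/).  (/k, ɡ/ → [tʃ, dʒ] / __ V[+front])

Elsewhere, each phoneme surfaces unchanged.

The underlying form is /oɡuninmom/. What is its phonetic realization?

[oɡũnĩnmõm]

/o/ — word-initial; rule 1 does not apply here → [o].
/ɡ/ (between /o/ and /u/) is in the target of rule 4 but the environment (before a front vowel) is not met → [ɡ].
/u/ meets the environment for rule 1 (before a nasal consonant) → [ũ].
Rule 1 applies to /i/ (between /n/ and /n/: before a nasal consonant) → [ĩ].
/o/ — between /m/ and /m/, before a nasal consonant — surfaces as [õ] (rule 1).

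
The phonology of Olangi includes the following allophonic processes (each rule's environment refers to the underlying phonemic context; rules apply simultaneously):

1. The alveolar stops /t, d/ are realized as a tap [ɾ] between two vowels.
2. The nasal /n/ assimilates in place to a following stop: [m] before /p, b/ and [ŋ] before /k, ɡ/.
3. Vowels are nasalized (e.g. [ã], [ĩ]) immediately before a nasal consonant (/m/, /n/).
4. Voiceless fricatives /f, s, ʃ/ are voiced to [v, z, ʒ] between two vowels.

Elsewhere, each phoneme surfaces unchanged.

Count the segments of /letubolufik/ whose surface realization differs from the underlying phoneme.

Segments that undergo a rule: /t/ → [ɾ] (rule 1); /f/ → [v] (rule 4).
All other segments surface unchanged.

2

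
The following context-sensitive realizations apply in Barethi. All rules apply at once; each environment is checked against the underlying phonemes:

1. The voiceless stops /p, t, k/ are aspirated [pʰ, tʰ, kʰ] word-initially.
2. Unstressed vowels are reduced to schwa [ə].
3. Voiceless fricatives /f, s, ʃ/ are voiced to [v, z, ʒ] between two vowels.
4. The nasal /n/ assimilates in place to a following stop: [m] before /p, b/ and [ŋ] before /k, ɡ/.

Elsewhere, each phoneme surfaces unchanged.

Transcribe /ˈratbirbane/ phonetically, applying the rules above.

[ˈratbərbənə]

/a/ (between /r/ and /t/) is in the target of rule 2 but the environment (in an unstressed syllable) is not met → [a].
/t/ — between /a/ and /b/; rule 1 does not apply here → [t].
/i/ (between /b/ and /r/): in an unstressed syllable, so rule 2 applies → [ə].
/a/ (between /b/ and /n/) occurs in an unstressed syllable → [ə] by rule 2.
/n/ (between /a/ and /e/) fails the environment for rule 4, so it stays [n].
Rule 2 applies to /e/ (word-final: in an unstressed syllable) → [ə].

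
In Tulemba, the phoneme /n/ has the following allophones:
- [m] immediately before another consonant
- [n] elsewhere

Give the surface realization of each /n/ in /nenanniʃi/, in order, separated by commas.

Occurrence 1 (position 1): no conditioning environment matches → elsewhere allophone [n].
Occurrence 2 (position 3): no conditioning environment matches → elsewhere allophone [n].
Occurrence 3 (position 5): immediately before another consonant → [m].
Occurrence 4 (position 6): no conditioning environment matches → elsewhere allophone [n].

[n], [n], [m], [n]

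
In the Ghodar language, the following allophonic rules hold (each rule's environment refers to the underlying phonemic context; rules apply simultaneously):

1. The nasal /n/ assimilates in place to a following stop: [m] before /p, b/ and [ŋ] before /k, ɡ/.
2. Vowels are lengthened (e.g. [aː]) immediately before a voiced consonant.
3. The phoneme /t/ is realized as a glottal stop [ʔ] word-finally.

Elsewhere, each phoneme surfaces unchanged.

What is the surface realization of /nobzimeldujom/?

/n/ (word-initial) fails the environment for rule 1, so it stays [n].
Rule 2 applies to /o/ (between /n/ and /b/: before a voiced consonant) → [oː].
/i/ (between /z/ and /m/) occurs before a voiced consonant → [iː] by rule 2.
/e/ meets the environment for rule 2 (before a voiced consonant) → [eː].
/u/ — between /d/ and /j/, before a voiced consonant — surfaces as [uː] (rule 2).
Rule 2 applies to /o/ (between /j/ and /m/: before a voiced consonant) → [oː].

[noːbziːmeːlduːjoːm]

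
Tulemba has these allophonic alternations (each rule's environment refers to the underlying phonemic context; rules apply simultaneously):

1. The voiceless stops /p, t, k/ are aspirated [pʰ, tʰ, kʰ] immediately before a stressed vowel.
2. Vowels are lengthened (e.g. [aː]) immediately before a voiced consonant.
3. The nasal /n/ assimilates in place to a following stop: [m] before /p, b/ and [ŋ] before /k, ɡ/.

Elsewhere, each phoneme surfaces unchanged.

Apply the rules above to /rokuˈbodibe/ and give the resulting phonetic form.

/r/ — not in any rule's target class → [r].
/o/ (between /r/ and /k/): rule 2 targets it, but not before a voiced consonant → unchanged [o].
/k/ — between /o/ and /u/; rule 1 does not apply here → [k].
/u/ meets the environment for rule 2 (before a voiced consonant) → [uː].
/b/ (between /u/ and /o/): no rule targets it → [b].
/o/ (between /b/ and /d/) occurs before a voiced consonant → [oː] by rule 2.
/d/ (between /o/ and /i/): no rule targets it → [d].
/i/ (between /d/ and /b/): before a voiced consonant, so rule 2 applies → [iː].
/b/ (between /i/ and /e/): no rule targets it → [b].
/e/ (word-final) is in the target of rule 2 but the environment (before a voiced consonant) is not met → [e].

[rokuːˈboːdiːbe]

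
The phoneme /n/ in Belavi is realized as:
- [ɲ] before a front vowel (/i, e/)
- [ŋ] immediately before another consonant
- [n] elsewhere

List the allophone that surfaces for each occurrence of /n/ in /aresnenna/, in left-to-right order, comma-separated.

[ɲ], [ŋ], [n]

Occurrence 1 (position 5): before a front vowel (/i, e/) → [ɲ].
Occurrence 2 (position 7): immediately before another consonant → [ŋ].
Occurrence 3 (position 8): no conditioning environment matches → elsewhere allophone [n].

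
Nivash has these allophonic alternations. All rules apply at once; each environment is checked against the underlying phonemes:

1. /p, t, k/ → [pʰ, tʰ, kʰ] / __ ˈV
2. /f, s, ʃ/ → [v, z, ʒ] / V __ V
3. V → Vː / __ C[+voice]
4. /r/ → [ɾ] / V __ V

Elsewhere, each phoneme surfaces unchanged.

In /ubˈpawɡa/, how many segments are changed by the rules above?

3

Segments that undergo a rule: /u/ → [uː] (rule 3); /p/ → [pʰ] (rule 1); /a/ → [aː] (rule 3).
All other segments surface unchanged.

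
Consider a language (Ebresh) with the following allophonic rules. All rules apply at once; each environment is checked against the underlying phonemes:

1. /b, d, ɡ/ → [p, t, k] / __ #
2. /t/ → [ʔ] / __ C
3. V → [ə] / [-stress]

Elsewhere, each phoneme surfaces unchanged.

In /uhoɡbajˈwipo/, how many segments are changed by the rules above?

4

Segments that undergo a rule: /u/ → [ə] (rule 3); /o/ → [ə] (rule 3); /a/ → [ə] (rule 3); /o/ → [ə] (rule 3).
All other segments surface unchanged.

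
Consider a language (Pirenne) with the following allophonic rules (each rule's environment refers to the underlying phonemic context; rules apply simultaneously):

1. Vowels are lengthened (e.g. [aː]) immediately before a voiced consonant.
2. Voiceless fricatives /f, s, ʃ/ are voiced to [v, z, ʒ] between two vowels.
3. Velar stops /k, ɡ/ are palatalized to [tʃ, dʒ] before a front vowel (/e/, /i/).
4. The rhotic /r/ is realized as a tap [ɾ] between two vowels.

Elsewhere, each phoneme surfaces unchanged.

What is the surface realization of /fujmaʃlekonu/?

/f/ (word-initial) fails the environment for rule 2, so it stays [f].
/u/ (between /f/ and /j/): before a voiced consonant, so rule 1 applies → [uː].
/a/ — between /m/ and /ʃ/; rule 1 does not apply here → [a].
/ʃ/ (between /a/ and /l/) fails the environment for rule 2, so it stays [ʃ].
/e/ — between /l/ and /k/; rule 1 does not apply here → [e].
/k/ (between /e/ and /o/) fails the environment for rule 3, so it stays [k].
/o/ — between /k/ and /n/, before a voiced consonant — surfaces as [oː] (rule 1).
/u/ — word-final; rule 1 does not apply here → [u].

[fuːjmaʃlekoːnu]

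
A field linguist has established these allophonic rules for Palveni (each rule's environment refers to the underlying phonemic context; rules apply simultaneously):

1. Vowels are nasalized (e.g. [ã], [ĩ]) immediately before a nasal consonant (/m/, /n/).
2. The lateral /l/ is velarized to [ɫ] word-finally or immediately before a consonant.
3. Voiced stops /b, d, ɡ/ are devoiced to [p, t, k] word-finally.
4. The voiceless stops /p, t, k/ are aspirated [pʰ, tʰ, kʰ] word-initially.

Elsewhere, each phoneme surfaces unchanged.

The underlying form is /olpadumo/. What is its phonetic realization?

[oɫpadũmo]

/o/ (word-initial) is in the target of rule 1 but the environment (before a nasal consonant) is not met → [o].
/l/ (between /o/ and /p/): word-finally or immediately before a consonant, so rule 2 applies → [ɫ].
/p/ (between /l/ and /a/) fails the environment for rule 4, so it stays [p].
/a/ — between /p/ and /d/; rule 1 does not apply here → [a].
/d/ — between /a/ and /u/; rule 3 does not apply here → [d].
/u/ meets the environment for rule 1 (before a nasal consonant) → [ũ].
/m/ — not in any rule's target class → [m].
/o/ (word-final): rule 1 targets it, but not before a nasal consonant → unchanged [o].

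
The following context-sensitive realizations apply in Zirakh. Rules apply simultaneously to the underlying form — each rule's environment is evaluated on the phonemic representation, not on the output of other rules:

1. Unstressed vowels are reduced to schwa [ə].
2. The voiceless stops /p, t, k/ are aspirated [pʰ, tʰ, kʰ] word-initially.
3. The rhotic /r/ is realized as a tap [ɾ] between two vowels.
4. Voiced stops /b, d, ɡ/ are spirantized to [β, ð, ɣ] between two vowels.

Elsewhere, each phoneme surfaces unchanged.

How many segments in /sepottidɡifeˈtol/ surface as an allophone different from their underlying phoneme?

Segments that undergo a rule: /e/ → [ə] (rule 1); /o/ → [ə] (rule 1); /i/ → [ə] (rule 1); /i/ → [ə] (rule 1); /e/ → [ə] (rule 1).
All other segments surface unchanged.

5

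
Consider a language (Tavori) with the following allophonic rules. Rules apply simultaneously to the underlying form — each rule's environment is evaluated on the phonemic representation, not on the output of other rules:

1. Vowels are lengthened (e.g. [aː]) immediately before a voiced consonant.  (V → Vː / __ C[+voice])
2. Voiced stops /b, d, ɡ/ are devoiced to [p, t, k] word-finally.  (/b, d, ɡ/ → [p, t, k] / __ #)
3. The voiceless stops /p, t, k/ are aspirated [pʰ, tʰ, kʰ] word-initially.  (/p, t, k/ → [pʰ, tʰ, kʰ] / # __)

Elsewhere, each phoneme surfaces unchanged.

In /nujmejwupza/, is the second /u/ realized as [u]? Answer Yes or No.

Yes

/u/ — between /w/ and /p/; rule 1 does not apply here → [u].
The actual realization is [u], which matches [u].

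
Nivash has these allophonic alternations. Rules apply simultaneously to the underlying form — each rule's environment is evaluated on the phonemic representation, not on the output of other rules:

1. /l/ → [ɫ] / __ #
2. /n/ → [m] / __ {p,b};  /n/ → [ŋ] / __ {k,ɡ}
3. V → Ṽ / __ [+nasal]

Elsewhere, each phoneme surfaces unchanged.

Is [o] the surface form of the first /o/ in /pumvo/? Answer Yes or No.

/o/ — word-final; rule 3 does not apply here → [o].
The actual realization is [o], which matches [o].

Yes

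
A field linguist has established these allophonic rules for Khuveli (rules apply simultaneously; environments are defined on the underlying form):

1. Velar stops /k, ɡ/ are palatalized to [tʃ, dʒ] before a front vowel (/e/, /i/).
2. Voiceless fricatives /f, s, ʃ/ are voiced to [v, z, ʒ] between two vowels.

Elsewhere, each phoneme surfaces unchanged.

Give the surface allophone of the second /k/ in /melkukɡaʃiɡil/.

/k/ — between /u/ and /ɡ/; rule 1 does not apply here → [k].

[k]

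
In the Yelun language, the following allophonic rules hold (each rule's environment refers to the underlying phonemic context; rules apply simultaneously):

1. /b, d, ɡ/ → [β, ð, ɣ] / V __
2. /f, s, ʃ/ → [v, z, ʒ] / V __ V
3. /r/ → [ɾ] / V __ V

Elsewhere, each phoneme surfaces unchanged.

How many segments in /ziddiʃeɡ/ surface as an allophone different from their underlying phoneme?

3

Segments that undergo a rule: /d/ → [ð] (rule 1); /ʃ/ → [ʒ] (rule 2); /ɡ/ → [ɣ] (rule 1).
All other segments surface unchanged.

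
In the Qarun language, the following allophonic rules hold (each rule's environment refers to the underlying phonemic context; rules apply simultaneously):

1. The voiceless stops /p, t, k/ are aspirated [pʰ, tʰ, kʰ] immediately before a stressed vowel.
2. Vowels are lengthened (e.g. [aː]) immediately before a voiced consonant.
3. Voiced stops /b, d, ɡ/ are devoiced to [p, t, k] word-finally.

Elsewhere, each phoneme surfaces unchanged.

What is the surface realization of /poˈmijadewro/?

/p/ (word-initial): rule 1 targets it, but not immediately before a stressed vowel → unchanged [p].
/o/ (between /p/ and /m/): before a voiced consonant, so rule 2 applies → [oː].
/m/ (between /o/ and /i/): no rule targets it → [m].
/i/ — between /m/ and /j/, before a voiced consonant — surfaces as [iː] (rule 2).
/j/ — not in any rule's target class → [j].
/a/ — between /j/ and /d/, before a voiced consonant — surfaces as [aː] (rule 2).
/d/ (between /a/ and /e/): rule 3 targets it, but not word-finally → unchanged [d].
/e/ meets the environment for rule 2 (before a voiced consonant) → [eː].
/w/ stays [w].
/r/ (between /w/ and /o/) is unaffected → [r].
/o/ (word-final): rule 2 targets it, but not before a voiced consonant → unchanged [o].

[poːˈmiːjaːdeːwro]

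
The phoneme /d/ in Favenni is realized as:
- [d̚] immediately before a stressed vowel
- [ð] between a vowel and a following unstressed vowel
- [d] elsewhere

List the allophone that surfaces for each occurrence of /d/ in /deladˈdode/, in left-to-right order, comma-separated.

Occurrence 1 (position 1): no conditioning environment matches → elsewhere allophone [d].
Occurrence 2 (position 5): no conditioning environment matches → elsewhere allophone [d].
Occurrence 3 (position 6): immediately before a stressed vowel → [d̚].
Occurrence 4 (position 8): between a vowel and a following unstressed vowel → [ð].

[d], [d], [d̚], [ð]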